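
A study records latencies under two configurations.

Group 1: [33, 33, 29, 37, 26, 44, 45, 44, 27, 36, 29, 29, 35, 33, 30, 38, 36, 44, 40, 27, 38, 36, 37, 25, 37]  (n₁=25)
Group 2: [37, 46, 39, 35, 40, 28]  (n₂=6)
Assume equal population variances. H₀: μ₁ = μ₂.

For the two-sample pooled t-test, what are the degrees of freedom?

df = n₁ + n₂ − 2 = 25 + 6 − 2 = 29

degrees of freedom = 29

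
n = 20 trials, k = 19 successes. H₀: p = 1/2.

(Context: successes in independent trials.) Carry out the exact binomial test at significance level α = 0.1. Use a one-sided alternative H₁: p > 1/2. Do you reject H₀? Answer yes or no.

reject H₀: yes

Exact binomial: n=20, k=19, p₀=1/2=0.5000
P(X≥19) from Σ C(n,i)·p₀^i·(1−p₀)^(n−i)
p-value (one-sided, H₁ greater) = 0.00002
At α=0.1: p < α → reject H₀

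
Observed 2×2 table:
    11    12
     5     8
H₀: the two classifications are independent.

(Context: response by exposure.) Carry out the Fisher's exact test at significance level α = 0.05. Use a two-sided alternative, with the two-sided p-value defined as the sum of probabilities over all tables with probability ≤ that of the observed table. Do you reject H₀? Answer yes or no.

reject H₀: no

Margins: r₁=23, r₂=13, c₁=16, c₂=20, n=36
p_obs = C(23,11)·C(13,5)/C(36,16); sum pmf over tables with pmf ≤ p_obs
p-value (two-sided) = 0.73136
At α=0.05: p ≥ α → fail to reject H₀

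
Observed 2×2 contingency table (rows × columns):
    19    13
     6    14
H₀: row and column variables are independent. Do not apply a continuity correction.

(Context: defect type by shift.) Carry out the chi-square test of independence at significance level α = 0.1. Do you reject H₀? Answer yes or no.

reject H₀: yes

Row totals [32, 20], col totals [25, 27], n=52
χ² = (19−15.38)²/15.38 + (13−16.62)²/16.62 + (6−9.62)²/9.62 + (14−10.38)²/10.38 = 4.2544
df = 1
p-value (upper-tail) = 0.03915
At α=0.1: p < α → reject H₀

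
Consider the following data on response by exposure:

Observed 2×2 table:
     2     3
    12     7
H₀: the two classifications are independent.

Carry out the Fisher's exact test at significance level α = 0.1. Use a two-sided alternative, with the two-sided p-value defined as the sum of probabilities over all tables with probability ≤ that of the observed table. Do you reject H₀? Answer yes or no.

reject H₀: no

Margins: r₁=5, r₂=19, c₁=14, c₂=10, n=24
p_obs = C(5,2)·C(19,12)/C(24,14); sum pmf over tables with pmf ≤ p_obs
p-value (two-sided) = 0.61462
At α=0.1: p ≥ α → fail to reject H₀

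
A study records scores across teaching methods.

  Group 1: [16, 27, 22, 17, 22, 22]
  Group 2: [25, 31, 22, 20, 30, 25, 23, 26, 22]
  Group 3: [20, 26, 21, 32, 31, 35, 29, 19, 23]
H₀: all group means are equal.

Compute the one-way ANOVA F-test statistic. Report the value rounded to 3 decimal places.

test statistic = 2.322

Group means [21.00, 24.89, 26.22], grand mean 24.417
SSB = Σnᵢ(x̄ᵢ−x̄)² = 101.389; SSW = ΣΣ(x−x̄ᵢ)² = 458.444
MSB = 101.389/2 = 50.6944; MSW = 458.444/21 = 21.8307
F = MSB/MSW = 2.3222
df = (2, 21)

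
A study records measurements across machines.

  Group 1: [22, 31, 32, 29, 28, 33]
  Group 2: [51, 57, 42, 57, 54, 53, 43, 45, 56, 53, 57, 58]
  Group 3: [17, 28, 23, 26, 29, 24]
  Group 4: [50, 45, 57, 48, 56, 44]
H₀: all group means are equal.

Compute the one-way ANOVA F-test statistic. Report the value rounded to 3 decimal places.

test statistic = 56.159

Group means [29.17, 52.17, 24.50, 50.00], grand mean 41.600
SSB = Σnᵢ(x̄ᵢ−x̄)² = 4445.200; SSW = ΣΣ(x−x̄ᵢ)² = 686.000
MSB = 4445.200/3 = 1481.7333; MSW = 686.000/26 = 26.3846
F = MSB/MSW = 56.1590
df = (3, 26)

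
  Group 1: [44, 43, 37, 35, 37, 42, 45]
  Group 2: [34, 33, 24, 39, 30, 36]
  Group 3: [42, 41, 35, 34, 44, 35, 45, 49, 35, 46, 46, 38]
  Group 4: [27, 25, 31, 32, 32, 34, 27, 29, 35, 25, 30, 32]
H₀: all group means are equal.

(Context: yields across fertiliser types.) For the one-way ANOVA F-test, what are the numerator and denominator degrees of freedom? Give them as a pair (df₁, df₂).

degrees of freedom = [3, 33]

k = 4 groups, N = 37 total
df = (k−1, N−k) = (4−1, 37−4) = (3, 33)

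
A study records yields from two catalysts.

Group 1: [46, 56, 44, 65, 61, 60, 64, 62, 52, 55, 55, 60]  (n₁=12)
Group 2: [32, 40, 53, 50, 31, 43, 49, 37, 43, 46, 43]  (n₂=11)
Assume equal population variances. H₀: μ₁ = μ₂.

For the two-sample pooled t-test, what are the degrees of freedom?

df = n₁ + n₂ − 2 = 12 + 11 − 2 = 21

degrees of freedom = 21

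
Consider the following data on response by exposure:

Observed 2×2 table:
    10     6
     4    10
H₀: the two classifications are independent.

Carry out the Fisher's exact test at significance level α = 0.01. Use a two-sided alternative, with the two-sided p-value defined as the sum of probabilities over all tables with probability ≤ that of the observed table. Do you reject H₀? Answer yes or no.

reject H₀: no

Margins: r₁=16, r₂=14, c₁=14, c₂=16, n=30
p_obs = C(16,10)·C(14,4)/C(30,14); sum pmf over tables with pmf ≤ p_obs
p-value (two-sided) = 0.08126
At α=0.01: p ≥ α → fail to reject H₀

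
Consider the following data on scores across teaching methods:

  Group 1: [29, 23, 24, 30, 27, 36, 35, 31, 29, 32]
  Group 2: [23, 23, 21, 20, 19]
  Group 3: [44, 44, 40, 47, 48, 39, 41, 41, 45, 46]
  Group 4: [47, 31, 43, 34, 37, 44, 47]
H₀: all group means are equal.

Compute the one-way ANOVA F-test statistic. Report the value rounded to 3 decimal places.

Group means [29.60, 21.20, 43.50, 40.43], grand mean 35.000
SSB = Σnᵢ(x̄ᵢ−x̄)² = 2172.586; SSW = ΣΣ(x−x̄ᵢ)² = 507.414
MSB = 2172.586/3 = 724.1952; MSW = 507.414/28 = 18.1219
F = MSB/MSW = 39.9623
df = (3, 28)

test statistic = 39.962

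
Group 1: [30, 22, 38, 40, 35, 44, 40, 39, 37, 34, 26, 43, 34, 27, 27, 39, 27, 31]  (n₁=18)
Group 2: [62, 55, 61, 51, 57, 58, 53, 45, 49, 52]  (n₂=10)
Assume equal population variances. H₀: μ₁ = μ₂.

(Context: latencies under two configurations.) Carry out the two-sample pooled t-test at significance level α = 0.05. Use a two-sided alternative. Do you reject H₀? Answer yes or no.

x̄₁=34.056, s₁=6.458, n₁=18
x̄₂=54.300, s₂=5.355, n₂=10
s_p² = [17·6.458² + 9·5.355²]/26 = 37.1940
SE = √(s_p²·(1/18+1/10)) = 2.4054
t = (34.056−54.300)/2.4054 = -8.4164
df = 26
p-value (two-sided) = 0.00000
At α=0.05: p < α → reject H₀

reject H₀: yes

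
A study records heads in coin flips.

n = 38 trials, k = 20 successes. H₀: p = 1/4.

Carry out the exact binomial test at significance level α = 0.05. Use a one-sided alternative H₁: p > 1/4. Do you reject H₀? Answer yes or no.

reject H₀: yes

Exact binomial: n=38, k=20, p₀=1/4=0.2500
P(X≥20) from Σ C(n,i)·p₀^i·(1−p₀)^(n−i)
p-value (one-sided, H₁ greater) = 0.00024
At α=0.05: p < α → reject H₀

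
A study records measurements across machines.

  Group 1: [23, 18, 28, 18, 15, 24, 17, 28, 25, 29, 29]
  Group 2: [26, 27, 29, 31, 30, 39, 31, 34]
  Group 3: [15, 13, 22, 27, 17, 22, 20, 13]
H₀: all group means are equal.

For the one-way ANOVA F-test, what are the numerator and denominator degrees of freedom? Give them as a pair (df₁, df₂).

k = 3 groups, N = 27 total
df = (k−1, N−k) = (3−1, 27−3) = (2, 24)

degrees of freedom = [2, 24]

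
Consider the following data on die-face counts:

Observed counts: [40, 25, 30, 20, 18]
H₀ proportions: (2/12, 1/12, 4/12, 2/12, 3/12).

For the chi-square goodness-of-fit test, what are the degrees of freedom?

df = k − 1 = 5 − 1 = 4

degrees of freedom = 4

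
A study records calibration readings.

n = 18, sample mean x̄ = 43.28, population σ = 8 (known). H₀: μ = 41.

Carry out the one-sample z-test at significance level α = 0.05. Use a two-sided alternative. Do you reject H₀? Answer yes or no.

reject H₀: no

SE = σ/√n = 8/√18 = 1.8856
z = (x̄−μ₀)/SE = (43.28−41)/1.8856 = 1.2092
p-value (two-sided) = 0.22660
At α=0.05: p ≥ α → fail to reject H₀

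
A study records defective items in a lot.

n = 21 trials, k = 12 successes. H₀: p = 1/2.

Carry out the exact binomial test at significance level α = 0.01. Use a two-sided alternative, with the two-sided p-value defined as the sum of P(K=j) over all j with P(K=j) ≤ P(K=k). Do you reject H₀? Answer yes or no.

Exact binomial: n=21, k=12, p₀=1/2=0.5000
P(X=j) = C(n,j)·p₀^j·(1−p₀)^(n−j); p = Σ P(X=j) over j with P(X=j) ≤ P(X=12)
p-value (two-sided) = 0.66362
At α=0.01: p ≥ α → fail to reject H₀

reject H₀: no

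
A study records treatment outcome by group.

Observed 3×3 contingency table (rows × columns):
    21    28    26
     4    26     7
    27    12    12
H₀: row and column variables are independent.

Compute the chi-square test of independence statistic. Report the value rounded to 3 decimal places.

Row totals [75, 37, 51], col totals [52, 66, 45], n=163
χ² = (21−23.93)²/23.93 + (28−30.37)²/30.37 + (26−20.71)²/20.71 + (4−11.80)²/11.80 + (26−14.98)²/14.98 + (7−10.21)²/10.21 + (27−16.27)²/16.27 + (12−20.65)²/20.65 + (12−14.08)²/14.08 = 27.1782
df = 4

test statistic = 27.178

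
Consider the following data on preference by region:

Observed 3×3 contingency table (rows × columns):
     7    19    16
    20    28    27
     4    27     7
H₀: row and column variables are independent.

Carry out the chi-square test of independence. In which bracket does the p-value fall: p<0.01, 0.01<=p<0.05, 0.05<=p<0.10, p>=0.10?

p-value bracket: 0.01<=p<0.05

Row totals [42, 75, 38], col totals [31, 74, 50], n=155
χ² = (7−8.40)²/8.40 + (19−20.05)²/20.05 + (16−13.55)²/13.55 + (20−15.00)²/15.00 + (28−35.81)²/35.81 + (27−24.19)²/24.19 + (4−7.60)²/7.60 + (27−18.14)²/18.14 + (7−12.26)²/12.26 = 12.7120
df = 4
p-value (upper-tail) = 0.01277
→ bracket: 0.01<=p<0.05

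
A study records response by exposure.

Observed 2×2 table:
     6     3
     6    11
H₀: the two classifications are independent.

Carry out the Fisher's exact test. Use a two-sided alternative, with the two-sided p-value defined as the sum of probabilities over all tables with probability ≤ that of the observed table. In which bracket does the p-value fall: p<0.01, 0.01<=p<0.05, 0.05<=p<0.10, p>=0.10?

p-value bracket: p>=0.10

Margins: r₁=9, r₂=17, c₁=12, c₂=14, n=26
p_obs = C(9,6)·C(17,6)/C(26,12); sum pmf over tables with pmf ≤ p_obs
p-value (two-sided) = 0.21767
→ bracket: p>=0.10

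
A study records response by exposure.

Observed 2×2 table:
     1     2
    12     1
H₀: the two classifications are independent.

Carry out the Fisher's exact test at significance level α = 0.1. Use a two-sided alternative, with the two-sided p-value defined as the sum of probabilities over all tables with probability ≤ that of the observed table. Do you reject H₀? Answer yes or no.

reject H₀: yes

Margins: r₁=3, r₂=13, c₁=13, c₂=3, n=16
p_obs = C(3,1)·C(13,12)/C(16,13); sum pmf over tables with pmf ≤ p_obs
p-value (two-sided) = 0.07143
At α=0.1: p < α → reject H₀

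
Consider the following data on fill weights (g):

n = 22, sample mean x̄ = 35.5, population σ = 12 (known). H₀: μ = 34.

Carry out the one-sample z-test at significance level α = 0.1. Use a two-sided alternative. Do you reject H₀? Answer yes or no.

reject H₀: no

SE = σ/√n = 12/√22 = 2.5584
z = (x̄−μ₀)/SE = (35.5−34)/2.5584 = 0.5863
p-value (two-sided) = 0.55767
At α=0.1: p ≥ α → fail to reject H₀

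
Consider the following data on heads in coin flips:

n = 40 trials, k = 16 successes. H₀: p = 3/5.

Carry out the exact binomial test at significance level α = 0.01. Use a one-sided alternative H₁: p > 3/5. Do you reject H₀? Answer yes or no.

Exact binomial: n=40, k=16, p₀=3/5=0.6000
P(X≥16) from Σ C(n,i)·p₀^i·(1−p₀)^(n−i)
p-value (one-sided, H₁ greater) = 0.99665
At α=0.01: p ≥ α → fail to reject H₀

reject H₀: no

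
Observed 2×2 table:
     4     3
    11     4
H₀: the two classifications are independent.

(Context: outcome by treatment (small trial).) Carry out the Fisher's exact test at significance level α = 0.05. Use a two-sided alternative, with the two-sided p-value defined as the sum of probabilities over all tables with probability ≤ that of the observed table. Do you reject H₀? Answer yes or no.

reject H₀: no

Margins: r₁=7, r₂=15, c₁=15, c₂=7, n=22
p_obs = C(7,4)·C(15,11)/C(22,15); sum pmf over tables with pmf ≤ p_obs
p-value (two-sided) = 0.63022
At α=0.05: p ≥ α → fail to reject H₀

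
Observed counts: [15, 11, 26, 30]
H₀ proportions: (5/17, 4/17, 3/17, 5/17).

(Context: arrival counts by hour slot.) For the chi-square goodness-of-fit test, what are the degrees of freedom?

df = k − 1 = 4 − 1 = 3

degrees of freedom = 3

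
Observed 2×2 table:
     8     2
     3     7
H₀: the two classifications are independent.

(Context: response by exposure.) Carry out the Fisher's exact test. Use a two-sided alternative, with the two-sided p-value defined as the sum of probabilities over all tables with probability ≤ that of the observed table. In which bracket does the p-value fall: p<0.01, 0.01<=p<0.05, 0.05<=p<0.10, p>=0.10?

p-value bracket: 0.05<=p<0.10

Margins: r₁=10, r₂=10, c₁=11, c₂=9, n=20
p_obs = C(10,8)·C(10,3)/C(20,11); sum pmf over tables with pmf ≤ p_obs
p-value (two-sided) = 0.06978
→ bracket: 0.05<=p<0.10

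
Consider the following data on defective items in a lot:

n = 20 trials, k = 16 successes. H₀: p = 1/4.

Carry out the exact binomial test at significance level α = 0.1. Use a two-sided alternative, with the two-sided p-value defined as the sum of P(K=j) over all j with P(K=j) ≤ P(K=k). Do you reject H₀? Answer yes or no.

Exact binomial: n=20, k=16, p₀=1/4=0.2500
P(X=j) = C(n,j)·p₀^j·(1−p₀)^(n−j); p = Σ P(X=j) over j with P(X=j) ≤ P(X=16)
p-value (two-sided) = 0.00000
At α=0.1: p < α → reject H₀

reject H₀: yes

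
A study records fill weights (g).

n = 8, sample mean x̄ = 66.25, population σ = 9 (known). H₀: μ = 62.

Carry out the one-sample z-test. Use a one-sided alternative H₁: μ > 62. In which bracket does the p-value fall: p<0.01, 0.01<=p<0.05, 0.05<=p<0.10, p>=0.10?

p-value bracket: 0.05<=p<0.10

SE = σ/√n = 9/√8 = 3.1820
z = (x̄−μ₀)/SE = (66.25−62)/3.1820 = 1.3356
p-value (one-sided, H₁ greater) = 0.09083
→ bracket: 0.05<=p<0.10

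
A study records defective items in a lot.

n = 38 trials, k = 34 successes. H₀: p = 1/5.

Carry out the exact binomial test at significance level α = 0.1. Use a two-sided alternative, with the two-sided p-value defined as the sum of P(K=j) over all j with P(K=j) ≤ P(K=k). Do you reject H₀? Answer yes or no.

reject H₀: yes

Exact binomial: n=38, k=34, p₀=1/5=0.2000
P(X=j) = C(n,j)·p₀^j·(1−p₀)^(n−j); p = Σ P(X=j) over j with P(X=j) ≤ P(X=34)
p-value (two-sided) = 0.00000
At α=0.1: p < α → reject H₀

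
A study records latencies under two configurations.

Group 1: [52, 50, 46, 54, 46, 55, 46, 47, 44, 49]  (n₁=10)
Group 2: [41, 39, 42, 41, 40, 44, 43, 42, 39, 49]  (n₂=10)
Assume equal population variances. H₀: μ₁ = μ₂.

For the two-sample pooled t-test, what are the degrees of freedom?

df = n₁ + n₂ − 2 = 10 + 10 − 2 = 18

degrees of freedom = 18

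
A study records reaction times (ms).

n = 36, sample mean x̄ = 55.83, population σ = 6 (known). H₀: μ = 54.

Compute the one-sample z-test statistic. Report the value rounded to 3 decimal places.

SE = σ/√n = 6/√36 = 1.0000
z = (x̄−μ₀)/SE = (55.83−54)/1.0000 = 1.8300

test statistic = 1.830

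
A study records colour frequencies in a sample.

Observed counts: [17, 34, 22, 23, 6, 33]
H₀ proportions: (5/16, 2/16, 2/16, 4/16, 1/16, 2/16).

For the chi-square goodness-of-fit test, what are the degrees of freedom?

degrees of freedom = 5

df = k − 1 = 6 − 1 = 5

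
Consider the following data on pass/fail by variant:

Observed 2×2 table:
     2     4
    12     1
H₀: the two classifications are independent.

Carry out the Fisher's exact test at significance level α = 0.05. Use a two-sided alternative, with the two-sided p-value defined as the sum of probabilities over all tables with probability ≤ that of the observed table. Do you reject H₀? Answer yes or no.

reject H₀: yes

Margins: r₁=6, r₂=13, c₁=14, c₂=5, n=19
p_obs = C(6,2)·C(13,12)/C(19,14); sum pmf over tables with pmf ≤ p_obs
p-value (two-sided) = 0.01729
At α=0.05: p < α → reject H₀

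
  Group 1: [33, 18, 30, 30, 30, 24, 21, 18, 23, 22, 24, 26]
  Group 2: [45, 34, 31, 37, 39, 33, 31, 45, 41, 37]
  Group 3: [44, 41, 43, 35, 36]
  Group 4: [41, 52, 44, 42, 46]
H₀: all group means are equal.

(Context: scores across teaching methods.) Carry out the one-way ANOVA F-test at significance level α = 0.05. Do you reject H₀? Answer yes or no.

reject H₀: yes

Group means [24.92, 37.30, 39.80, 45.00], grand mean 34.250
SSB = Σnᵢ(x̄ᵢ−x̄)² = 1870.183; SSW = ΣΣ(x−x̄ᵢ)² = 655.817
MSB = 1870.183/3 = 623.3944; MSW = 655.817/28 = 23.4220
F = MSB/MSW = 26.6157
df = (3, 28)
p-value (upper-tail) = 0.00000
At α=0.05: p < α → reject H₀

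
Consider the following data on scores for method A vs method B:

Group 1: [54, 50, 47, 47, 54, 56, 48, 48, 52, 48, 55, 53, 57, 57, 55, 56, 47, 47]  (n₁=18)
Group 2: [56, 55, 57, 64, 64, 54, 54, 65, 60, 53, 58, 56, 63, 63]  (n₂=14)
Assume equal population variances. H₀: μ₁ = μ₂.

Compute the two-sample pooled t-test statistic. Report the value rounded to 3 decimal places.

x̄₁=51.722, s₁=3.908, n₁=18
x̄₂=58.714, s₂=4.322, n₂=14
s_p² = [17·3.908² + 13·4.322²]/30 = 16.7489
SE = √(s_p²·(1/18+1/14)) = 1.4584
t = (51.722−58.714)/1.4584 = -4.7944
df = 30

test statistic = -4.794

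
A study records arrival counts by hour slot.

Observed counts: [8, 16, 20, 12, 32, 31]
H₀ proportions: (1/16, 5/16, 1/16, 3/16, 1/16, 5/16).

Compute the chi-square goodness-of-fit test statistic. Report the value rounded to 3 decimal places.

n = 119; E_i = n·p_i = [7.44, 37.19, 7.44, 22.31, 7.44, 37.19]
χ² = (8−7.44)²/7.44 + (16−37.19)²/37.19 + (20−7.44)²/7.44 + (12−22.31)²/22.31 + (32−7.44)²/7.44 + (31−37.19)²/37.19 = 120.2471
df = 5

test statistic = 120.247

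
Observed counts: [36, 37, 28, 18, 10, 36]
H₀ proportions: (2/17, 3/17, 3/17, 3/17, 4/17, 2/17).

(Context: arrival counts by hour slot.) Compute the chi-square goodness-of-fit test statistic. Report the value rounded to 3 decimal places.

test statistic = 56.172

n = 165; E_i = n·p_i = [19.41, 29.12, 29.12, 29.12, 38.82, 19.41]
χ² = (36−19.41)²/19.41 + (37−29.12)²/29.12 + (28−29.12)²/29.12 + (18−29.12)²/29.12 + (10−38.82)²/38.82 + (36−19.41)²/19.41 = 56.1717
df = 5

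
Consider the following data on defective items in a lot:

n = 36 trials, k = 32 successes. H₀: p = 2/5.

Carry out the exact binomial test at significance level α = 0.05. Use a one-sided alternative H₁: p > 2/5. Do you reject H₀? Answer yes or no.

reject H₀: yes

Exact binomial: n=36, k=32, p₀=2/5=0.4000
P(X≥32) from Σ C(n,i)·p₀^i·(1−p₀)^(n−i)
p-value (one-sided, H₁ greater) = 0.00000
At α=0.05: p < α → reject H₀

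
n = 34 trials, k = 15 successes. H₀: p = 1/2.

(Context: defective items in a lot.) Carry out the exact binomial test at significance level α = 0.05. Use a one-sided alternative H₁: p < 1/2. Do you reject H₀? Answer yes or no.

Exact binomial: n=34, k=15, p₀=1/2=0.5000
P(X≤15) from Σ C(n,i)·p₀^i·(1−p₀)^(n−i)
p-value (one-sided, H₁ less) = 0.30380
At α=0.05: p ≥ α → fail to reject H₀

reject H₀: no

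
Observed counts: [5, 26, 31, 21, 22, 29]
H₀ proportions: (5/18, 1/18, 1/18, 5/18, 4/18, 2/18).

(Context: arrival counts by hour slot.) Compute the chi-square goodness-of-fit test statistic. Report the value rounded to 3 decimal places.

n = 134; E_i = n·p_i = [37.22, 7.44, 7.44, 37.22, 29.78, 14.89]
χ² = (5−37.22)²/37.22 + (26−7.44)²/7.44 + (31−7.44)²/7.44 + (21−37.22)²/37.22 + (22−29.78)²/29.78 + (29−14.89)²/14.89 = 171.1537
df = 5

test statistic = 171.154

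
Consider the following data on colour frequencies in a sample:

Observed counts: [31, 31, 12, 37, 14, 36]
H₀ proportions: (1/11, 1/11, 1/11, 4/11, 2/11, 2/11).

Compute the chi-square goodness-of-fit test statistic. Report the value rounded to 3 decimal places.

n = 161; E_i = n·p_i = [14.64, 14.64, 14.64, 58.55, 29.27, 29.27]
χ² = (31−14.64)²/14.64 + (31−14.64)²/14.64 + (12−14.64)²/14.64 + (37−58.55)²/58.55 + (14−29.27)²/29.27 + (36−29.27)²/29.27 = 54.5078
df = 5

test statistic = 54.508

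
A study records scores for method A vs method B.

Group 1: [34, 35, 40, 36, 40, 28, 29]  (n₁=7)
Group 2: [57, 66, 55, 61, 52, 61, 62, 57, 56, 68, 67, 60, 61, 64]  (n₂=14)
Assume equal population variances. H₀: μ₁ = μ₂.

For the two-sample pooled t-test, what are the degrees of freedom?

df = n₁ + n₂ − 2 = 7 + 14 − 2 = 19

degrees of freedom = 19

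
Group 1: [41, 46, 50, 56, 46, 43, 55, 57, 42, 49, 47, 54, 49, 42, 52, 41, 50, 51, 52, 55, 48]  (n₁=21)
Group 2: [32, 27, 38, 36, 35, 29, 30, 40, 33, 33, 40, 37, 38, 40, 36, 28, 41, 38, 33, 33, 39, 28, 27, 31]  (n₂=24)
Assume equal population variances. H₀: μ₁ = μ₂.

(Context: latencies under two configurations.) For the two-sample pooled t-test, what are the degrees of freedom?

df = n₁ + n₂ − 2 = 21 + 24 − 2 = 43

degrees of freedom = 43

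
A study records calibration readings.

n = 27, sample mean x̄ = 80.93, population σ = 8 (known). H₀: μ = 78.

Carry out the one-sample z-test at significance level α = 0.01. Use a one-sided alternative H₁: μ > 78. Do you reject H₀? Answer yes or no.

SE = σ/√n = 8/√27 = 1.5396
z = (x̄−μ₀)/SE = (80.93−78)/1.5396 = 1.9031
p-value (one-sided, H₁ greater) = 0.02851
At α=0.01: p ≥ α → fail to reject H₀

reject H₀: no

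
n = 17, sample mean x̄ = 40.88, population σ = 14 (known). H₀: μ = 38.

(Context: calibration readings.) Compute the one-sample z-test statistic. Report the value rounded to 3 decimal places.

test statistic = 0.848

SE = σ/√n = 14/√17 = 3.3955
z = (x̄−μ₀)/SE = (40.88−38)/3.3955 = 0.8482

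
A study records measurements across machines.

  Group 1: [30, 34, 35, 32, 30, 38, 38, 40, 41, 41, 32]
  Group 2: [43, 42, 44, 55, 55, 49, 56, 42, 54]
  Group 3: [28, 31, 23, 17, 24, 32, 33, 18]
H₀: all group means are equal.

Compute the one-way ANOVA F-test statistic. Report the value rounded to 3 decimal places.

test statistic = 38.103

Group means [35.55, 48.89, 25.75], grand mean 37.036
SSB = Σnᵢ(x̄ᵢ−x̄)² = 2307.848; SSW = ΣΣ(x−x̄ᵢ)² = 757.116
MSB = 2307.848/2 = 1153.9241; MSW = 757.116/25 = 30.2846
F = MSB/MSW = 38.1026
df = (2, 25)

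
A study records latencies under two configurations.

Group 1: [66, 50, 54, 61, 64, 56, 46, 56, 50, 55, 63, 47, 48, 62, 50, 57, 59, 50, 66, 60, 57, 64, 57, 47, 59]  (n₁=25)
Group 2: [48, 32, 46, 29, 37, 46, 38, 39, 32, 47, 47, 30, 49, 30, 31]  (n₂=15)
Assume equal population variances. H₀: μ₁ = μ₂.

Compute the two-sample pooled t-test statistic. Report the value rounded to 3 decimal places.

x̄₁=56.160, s₁=6.289, n₁=25
x̄₂=38.733, s₂=7.723, n₂=15
s_p² = [24·6.289² + 14·7.723²]/38 = 46.9551
SE = √(s_p²·(1/25+1/15)) = 2.2380
t = (56.160−38.733)/2.2380 = 7.7868
df = 38

test statistic = 7.787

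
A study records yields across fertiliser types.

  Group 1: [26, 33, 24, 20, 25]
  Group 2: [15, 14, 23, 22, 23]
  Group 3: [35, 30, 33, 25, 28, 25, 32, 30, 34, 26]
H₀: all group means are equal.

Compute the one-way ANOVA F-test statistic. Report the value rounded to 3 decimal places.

Group means [25.60, 19.40, 29.80], grand mean 26.150
SSB = Σnᵢ(x̄ᵢ−x̄)² = 362.550; SSW = ΣΣ(x−x̄ᵢ)² = 294.000
MSB = 362.550/2 = 181.2750; MSW = 294.000/17 = 17.2941
F = MSB/MSW = 10.4819
df = (2, 17)

test statistic = 10.482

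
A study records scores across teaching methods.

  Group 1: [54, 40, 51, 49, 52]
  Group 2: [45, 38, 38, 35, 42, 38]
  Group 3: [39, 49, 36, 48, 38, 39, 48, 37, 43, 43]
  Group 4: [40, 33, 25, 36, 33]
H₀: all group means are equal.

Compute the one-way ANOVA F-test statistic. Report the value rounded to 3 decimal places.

test statistic = 9.162

Group means [49.20, 39.33, 42.00, 33.40], grand mean 41.115
SSB = Σnᵢ(x̄ᵢ−x̄)² = 651.321; SSW = ΣΣ(x−x̄ᵢ)² = 521.333
MSB = 651.321/3 = 217.1068; MSW = 521.333/22 = 23.6970
F = MSB/MSW = 9.1618
df = (3, 22)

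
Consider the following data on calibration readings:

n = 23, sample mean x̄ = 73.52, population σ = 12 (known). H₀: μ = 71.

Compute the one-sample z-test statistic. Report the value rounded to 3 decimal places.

SE = σ/√n = 12/√23 = 2.5022
z = (x̄−μ₀)/SE = (73.52−71)/2.5022 = 1.0071

test statistic = 1.007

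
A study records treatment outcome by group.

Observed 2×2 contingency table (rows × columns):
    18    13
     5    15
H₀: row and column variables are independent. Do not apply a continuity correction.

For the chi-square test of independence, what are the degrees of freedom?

df = (r−1)(c−1) = (2−1)·(2−1) = 1

degrees of freedom = 1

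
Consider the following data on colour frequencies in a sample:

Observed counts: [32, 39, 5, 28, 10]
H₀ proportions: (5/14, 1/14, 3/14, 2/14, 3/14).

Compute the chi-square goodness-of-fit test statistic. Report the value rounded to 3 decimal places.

n = 114; E_i = n·p_i = [40.71, 8.14, 24.43, 16.29, 24.43]
χ² = (32−40.71)²/40.71 + (39−8.14)²/8.14 + (5−24.43)²/24.43 + (28−16.29)²/16.29 + (10−24.43)²/24.43 = 151.1977
df = 4

test statistic = 151.198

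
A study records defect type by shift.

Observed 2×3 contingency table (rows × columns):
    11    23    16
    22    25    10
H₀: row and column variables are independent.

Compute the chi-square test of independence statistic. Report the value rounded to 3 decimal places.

Row totals [50, 57], col totals [33, 48, 26], n=107
χ² = (11−15.42)²/15.42 + (23−22.43)²/22.43 + (16−12.15)²/12.15 + (22−17.58)²/17.58 + (25−25.57)²/25.57 + (10−13.85)²/13.85 = 4.6968
df = 2

test statistic = 4.697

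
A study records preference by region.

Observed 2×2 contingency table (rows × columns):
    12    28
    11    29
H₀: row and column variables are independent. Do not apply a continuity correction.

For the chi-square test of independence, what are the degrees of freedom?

degrees of freedom = 1

df = (r−1)(c−1) = (2−1)·(2−1) = 1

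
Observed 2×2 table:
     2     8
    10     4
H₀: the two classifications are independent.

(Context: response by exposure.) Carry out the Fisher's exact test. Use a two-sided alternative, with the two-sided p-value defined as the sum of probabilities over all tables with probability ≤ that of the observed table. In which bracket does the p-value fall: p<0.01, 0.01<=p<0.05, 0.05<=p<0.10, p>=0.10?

Margins: r₁=10, r₂=14, c₁=12, c₂=12, n=24
p_obs = C(10,2)·C(14,10)/C(24,12); sum pmf over tables with pmf ≤ p_obs
p-value (two-sided) = 0.03607
→ bracket: 0.01<=p<0.05

p-value bracket: 0.01<=p<0.05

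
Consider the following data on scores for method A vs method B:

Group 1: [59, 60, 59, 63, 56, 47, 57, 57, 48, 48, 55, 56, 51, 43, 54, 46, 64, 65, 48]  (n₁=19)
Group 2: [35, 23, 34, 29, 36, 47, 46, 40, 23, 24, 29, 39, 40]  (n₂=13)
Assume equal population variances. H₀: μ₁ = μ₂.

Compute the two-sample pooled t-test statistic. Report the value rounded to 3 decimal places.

x̄₁=54.526, s₁=6.501, n₁=19
x̄₂=34.231, s₂=8.197, n₂=13
s_p² = [18·6.501² + 12·8.197²]/30 = 52.2348
SE = √(s_p²·(1/19+1/13)) = 2.6014
t = (54.526−34.231)/2.6014 = 7.8018
df = 30

test statistic = 7.802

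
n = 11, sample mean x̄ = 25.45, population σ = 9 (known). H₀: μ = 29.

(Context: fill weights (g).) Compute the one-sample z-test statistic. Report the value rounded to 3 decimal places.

SE = σ/√n = 9/√11 = 2.7136
z = (x̄−μ₀)/SE = (25.45−29)/2.7136 = -1.3082

test statistic = -1.308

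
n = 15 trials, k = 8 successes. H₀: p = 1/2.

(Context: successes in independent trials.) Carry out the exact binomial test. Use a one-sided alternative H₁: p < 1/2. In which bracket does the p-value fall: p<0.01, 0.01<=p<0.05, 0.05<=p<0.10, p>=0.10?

Exact binomial: n=15, k=8, p₀=1/2=0.5000
P(X≤8) from Σ C(n,i)·p₀^i·(1−p₀)^(n−i)
p-value (one-sided, H₁ less) = 0.69638
→ bracket: p>=0.10

p-value bracket: p>=0.10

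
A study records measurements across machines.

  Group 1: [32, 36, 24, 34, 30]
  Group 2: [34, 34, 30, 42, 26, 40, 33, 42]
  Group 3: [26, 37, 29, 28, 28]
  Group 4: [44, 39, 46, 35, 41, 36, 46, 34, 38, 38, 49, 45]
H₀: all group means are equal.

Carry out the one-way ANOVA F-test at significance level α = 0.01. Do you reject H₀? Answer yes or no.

reject H₀: yes

Group means [31.20, 35.12, 29.60, 40.92], grand mean 35.867
SSB = Σnᵢ(x̄ᵢ−x̄)² = 615.675; SSW = ΣΣ(x−x̄ᵢ)² = 663.792
MSB = 615.675/3 = 205.2250; MSW = 663.792/26 = 25.5304
F = MSB/MSW = 8.0384
df = (3, 26)
p-value (upper-tail) = 0.00059
At α=0.01: p < α → reject H₀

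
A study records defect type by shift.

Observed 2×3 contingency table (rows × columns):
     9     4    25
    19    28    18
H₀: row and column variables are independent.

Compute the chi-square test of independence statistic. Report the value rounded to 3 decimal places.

test statistic = 16.787

Row totals [38, 65], col totals [28, 32, 43], n=103
χ² = (9−10.33)²/10.33 + (4−11.81)²/11.81 + (25−15.86)²/15.86 + (19−17.67)²/17.67 + (28−20.19)²/20.19 + (18−27.14)²/27.14 = 16.7868
df = 2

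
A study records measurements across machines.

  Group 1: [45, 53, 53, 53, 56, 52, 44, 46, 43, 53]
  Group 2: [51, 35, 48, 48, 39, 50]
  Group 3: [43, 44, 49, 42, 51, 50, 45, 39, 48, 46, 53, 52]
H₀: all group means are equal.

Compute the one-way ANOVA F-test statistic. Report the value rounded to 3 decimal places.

Group means [49.80, 45.17, 46.83], grand mean 47.536
SSB = Σnᵢ(x̄ᵢ−x̄)² = 90.864; SSW = ΣΣ(x−x̄ᵢ)² = 626.100
MSB = 90.864/2 = 45.4321; MSW = 626.100/25 = 25.0440
F = MSB/MSW = 1.8141
df = (2, 25)

test statistic = 1.814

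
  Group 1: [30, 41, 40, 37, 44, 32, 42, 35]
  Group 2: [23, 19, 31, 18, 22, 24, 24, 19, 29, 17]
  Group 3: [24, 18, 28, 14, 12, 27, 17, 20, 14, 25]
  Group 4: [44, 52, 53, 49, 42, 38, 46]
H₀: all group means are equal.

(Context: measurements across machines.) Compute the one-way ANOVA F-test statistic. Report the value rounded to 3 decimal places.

Group means [37.62, 22.60, 19.90, 46.29], grand mean 30.000
SSB = Σnᵢ(x̄ᵢ−x̄)² = 3889.396; SSW = ΣΣ(x−x̄ᵢ)² = 848.604
MSB = 3889.396/3 = 1296.4655; MSW = 848.604/31 = 27.3743
F = MSB/MSW = 47.3607
df = (3, 31)

test statistic = 47.361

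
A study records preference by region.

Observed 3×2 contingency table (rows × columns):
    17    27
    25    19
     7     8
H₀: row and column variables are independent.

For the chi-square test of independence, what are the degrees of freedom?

degrees of freedom = 2

df = (r−1)(c−1) = (3−1)·(2−1) = 2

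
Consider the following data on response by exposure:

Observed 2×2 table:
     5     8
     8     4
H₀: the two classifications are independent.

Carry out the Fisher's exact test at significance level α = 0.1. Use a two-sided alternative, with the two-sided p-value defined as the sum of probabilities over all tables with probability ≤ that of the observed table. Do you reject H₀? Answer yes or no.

reject H₀: no

Margins: r₁=13, r₂=12, c₁=13, c₂=12, n=25
p_obs = C(13,5)·C(12,8)/C(25,13); sum pmf over tables with pmf ≤ p_obs
p-value (two-sided) = 0.23774
At α=0.1: p ≥ α → fail to reject H₀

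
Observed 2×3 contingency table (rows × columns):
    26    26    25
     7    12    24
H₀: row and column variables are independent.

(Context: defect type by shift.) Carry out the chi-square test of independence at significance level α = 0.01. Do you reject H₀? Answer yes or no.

reject H₀: no

Row totals [77, 43], col totals [33, 38, 49], n=120
χ² = (26−21.18)²/21.18 + (26−24.38)²/24.38 + (25−31.44)²/31.44 + (7−11.82)²/11.82 + (12−13.62)²/13.62 + (24−17.56)²/17.56 = 7.0503
df = 2
p-value (upper-tail) = 0.02945
At α=0.01: p ≥ α → fail to reject H₀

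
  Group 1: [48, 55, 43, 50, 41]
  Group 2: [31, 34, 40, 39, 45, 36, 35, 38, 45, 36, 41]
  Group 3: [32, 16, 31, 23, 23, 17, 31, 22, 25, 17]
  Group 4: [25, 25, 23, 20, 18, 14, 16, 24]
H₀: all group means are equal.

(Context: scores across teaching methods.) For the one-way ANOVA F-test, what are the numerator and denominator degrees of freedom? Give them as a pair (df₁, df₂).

k = 4 groups, N = 34 total
df = (k−1, N−k) = (4−1, 34−4) = (3, 30)

degrees of freedom = [3, 30]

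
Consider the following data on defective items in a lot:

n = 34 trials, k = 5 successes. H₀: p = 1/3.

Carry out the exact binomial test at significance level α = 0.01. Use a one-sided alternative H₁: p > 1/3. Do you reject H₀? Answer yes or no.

reject H₀: no

Exact binomial: n=34, k=5, p₀=1/3=0.3333
P(X≥5) from Σ C(n,i)·p₀^i·(1−p₀)^(n−i)
p-value (one-sided, H₁ greater) = 0.99608
At α=0.01: p ≥ α → fail to reject H₀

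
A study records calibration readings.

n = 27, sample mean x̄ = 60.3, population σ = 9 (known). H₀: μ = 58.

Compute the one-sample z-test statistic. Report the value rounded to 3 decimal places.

test statistic = 1.328

SE = σ/√n = 9/√27 = 1.7321
z = (x̄−μ₀)/SE = (60.3−58)/1.7321 = 1.3279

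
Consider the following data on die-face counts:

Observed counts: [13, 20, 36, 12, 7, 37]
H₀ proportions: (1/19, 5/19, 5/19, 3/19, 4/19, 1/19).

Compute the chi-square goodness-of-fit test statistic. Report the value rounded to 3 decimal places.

n = 125; E_i = n·p_i = [6.58, 32.89, 32.89, 19.74, 26.32, 6.58]
χ² = (13−6.58)²/6.58 + (20−32.89)²/32.89 + (36−32.89)²/32.89 + (12−19.74)²/19.74 + (7−26.32)²/26.32 + (37−6.58)²/6.58 = 169.4924
df = 5

test statistic = 169.492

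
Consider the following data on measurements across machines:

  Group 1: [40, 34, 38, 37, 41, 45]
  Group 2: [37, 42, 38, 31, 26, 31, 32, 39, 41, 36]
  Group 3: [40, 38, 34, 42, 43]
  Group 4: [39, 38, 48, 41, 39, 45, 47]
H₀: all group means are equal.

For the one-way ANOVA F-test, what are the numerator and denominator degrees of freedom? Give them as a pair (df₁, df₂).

k = 4 groups, N = 28 total
df = (k−1, N−k) = (4−1, 28−4) = (3, 24)

degrees of freedom = [3, 24]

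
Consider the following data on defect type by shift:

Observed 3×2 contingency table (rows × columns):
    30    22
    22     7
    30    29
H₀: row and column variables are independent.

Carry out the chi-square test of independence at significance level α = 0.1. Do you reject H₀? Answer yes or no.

reject H₀: yes

Row totals [52, 29, 59], col totals [82, 58], n=140
χ² = (30−30.46)²/30.46 + (22−21.54)²/21.54 + (22−16.99)²/16.99 + (7−12.01)²/12.01 + (30−34.56)²/34.56 + (29−24.44)²/24.44 = 5.0402
df = 2
p-value (upper-tail) = 0.08045
At α=0.1: p < α → reject H₀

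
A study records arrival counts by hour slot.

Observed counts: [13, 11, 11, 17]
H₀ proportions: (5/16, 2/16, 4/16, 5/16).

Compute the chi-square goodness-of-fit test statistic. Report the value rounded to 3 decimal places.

n = 52; E_i = n·p_i = [16.25, 6.50, 13.00, 16.25]
χ² = (13−16.25)²/16.25 + (11−6.50)²/6.50 + (11−13.00)²/13.00 + (17−16.25)²/16.25 = 4.1077
df = 3

test statistic = 4.108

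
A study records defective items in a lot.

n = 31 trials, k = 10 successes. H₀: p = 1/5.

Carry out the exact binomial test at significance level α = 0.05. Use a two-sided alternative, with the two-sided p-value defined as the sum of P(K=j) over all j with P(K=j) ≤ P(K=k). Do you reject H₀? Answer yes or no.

Exact binomial: n=31, k=10, p₀=1/5=0.2000
P(X=j) = C(n,j)·p₀^j·(1−p₀)^(n−j); p = Σ P(X=j) over j with P(X=j) ≤ P(X=10)
p-value (two-sided) = 0.11205
At α=0.05: p ≥ α → fail to reject H₀

reject H₀: no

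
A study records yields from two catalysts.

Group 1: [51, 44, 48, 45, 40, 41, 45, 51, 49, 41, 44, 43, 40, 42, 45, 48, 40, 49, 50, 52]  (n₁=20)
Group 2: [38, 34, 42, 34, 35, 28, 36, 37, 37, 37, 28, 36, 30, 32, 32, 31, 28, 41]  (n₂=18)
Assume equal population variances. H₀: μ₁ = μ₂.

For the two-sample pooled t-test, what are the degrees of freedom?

df = n₁ + n₂ − 2 = 20 + 18 − 2 = 36

degrees of freedom = 36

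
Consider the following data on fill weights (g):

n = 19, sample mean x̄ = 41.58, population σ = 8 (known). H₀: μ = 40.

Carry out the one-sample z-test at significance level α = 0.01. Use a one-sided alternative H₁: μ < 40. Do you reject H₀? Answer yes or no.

reject H₀: no

SE = σ/√n = 8/√19 = 1.8353
z = (x̄−μ₀)/SE = (41.58−40)/1.8353 = 0.8609
p-value (one-sided, H₁ less) = 0.80535
At α=0.01: p ≥ α → fail to reject H₀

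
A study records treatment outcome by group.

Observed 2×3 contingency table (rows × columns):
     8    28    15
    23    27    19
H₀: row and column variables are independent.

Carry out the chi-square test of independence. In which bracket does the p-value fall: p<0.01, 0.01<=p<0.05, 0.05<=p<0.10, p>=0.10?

p-value bracket: 0.05<=p<0.10

Row totals [51, 69], col totals [31, 55, 34], n=120
χ² = (8−13.18)²/13.18 + (28−23.38)²/23.38 + (15−14.45)²/14.45 + (23−17.82)²/17.82 + (27−31.62)²/31.62 + (19−19.55)²/19.55 = 5.1630
df = 2
p-value (upper-tail) = 0.07566
→ bracket: 0.05<=p<0.10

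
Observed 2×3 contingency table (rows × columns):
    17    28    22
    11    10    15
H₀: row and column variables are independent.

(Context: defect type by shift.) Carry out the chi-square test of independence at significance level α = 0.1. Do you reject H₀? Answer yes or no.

Row totals [67, 36], col totals [28, 38, 37], n=103
χ² = (17−18.21)²/18.21 + (28−24.72)²/24.72 + (22−24.07)²/24.07 + (11−9.79)²/9.79 + (10−13.28)²/13.28 + (15−12.93)²/12.93 = 1.9862
df = 2
p-value (upper-tail) = 0.37043
At α=0.1: p ≥ α → fail to reject H₀

reject H₀: no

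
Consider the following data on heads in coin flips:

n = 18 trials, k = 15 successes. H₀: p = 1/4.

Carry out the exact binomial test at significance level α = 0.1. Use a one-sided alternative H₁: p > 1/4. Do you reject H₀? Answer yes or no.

Exact binomial: n=18, k=15, p₀=1/4=0.2500
P(X≥15) from Σ C(n,i)·p₀^i·(1−p₀)^(n−i)
p-value (one-sided, H₁ greater) = 0.00000
At α=0.1: p < α → reject H₀

reject H₀: yes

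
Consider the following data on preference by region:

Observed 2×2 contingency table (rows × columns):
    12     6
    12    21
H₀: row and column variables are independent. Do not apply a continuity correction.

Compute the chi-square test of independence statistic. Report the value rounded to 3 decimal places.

test statistic = 4.293

Row totals [18, 33], col totals [24, 27], n=51
χ² = (12−8.47)²/8.47 + (6−9.53)²/9.53 + (12−15.53)²/15.53 + (21−17.47)²/17.47 = 4.2929
df = 1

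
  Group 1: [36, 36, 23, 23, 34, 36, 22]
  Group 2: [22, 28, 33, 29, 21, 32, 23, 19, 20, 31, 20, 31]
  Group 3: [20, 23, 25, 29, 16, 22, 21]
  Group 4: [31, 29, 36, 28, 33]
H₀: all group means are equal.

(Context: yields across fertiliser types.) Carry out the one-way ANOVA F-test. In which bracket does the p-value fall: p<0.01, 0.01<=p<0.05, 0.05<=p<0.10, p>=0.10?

p-value bracket: 0.01<=p<0.05

Group means [30.00, 25.75, 22.29, 31.40], grand mean 26.839
SSB = Σnᵢ(x̄ᵢ−x̄)² = 333.315; SSW = ΣΣ(x−x̄ᵢ)² = 744.879
MSB = 333.315/3 = 111.1050; MSW = 744.879/27 = 27.5881
F = MSB/MSW = 4.0273
df = (3, 27)
p-value (upper-tail) = 0.01724
→ bracket: 0.01<=p<0.05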